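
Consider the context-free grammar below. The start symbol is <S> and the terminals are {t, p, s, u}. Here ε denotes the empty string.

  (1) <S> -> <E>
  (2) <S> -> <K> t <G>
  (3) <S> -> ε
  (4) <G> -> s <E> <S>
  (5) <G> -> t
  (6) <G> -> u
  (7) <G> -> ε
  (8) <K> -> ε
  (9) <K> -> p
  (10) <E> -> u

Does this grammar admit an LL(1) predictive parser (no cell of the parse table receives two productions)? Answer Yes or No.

FIRST(<S>) = {ε, p, t, u}
FIRST(<G>) = {ε, s, t, u}
FIRST(<K>) = {ε, p}
FIRST(<E>) = {u}
FOLLOW(<S>) = {$}
FOLLOW(<G>) = {$}
FOLLOW(<K>) = {t}
FOLLOW(<E>) = {$, p, t, u}
Each cell of M receives at most one production.

Yes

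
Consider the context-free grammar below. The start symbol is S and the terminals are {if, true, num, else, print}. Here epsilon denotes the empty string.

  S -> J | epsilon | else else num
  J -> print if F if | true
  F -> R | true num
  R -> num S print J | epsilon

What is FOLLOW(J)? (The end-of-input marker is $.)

{$, if, print}

FIRST(J): from J->print if F if we get {print}; from J->true we get {true}. So FIRST(J) = {print, true}.
FIRST(R): from R->num S print J we get {num}; from R->epsilon we get {epsilon}. So FIRST(R) = {epsilon, num}.
FIRST(S): from S->J we get {print, true}; from S->epsilon we get {epsilon}; from S->else else num we get {else}. So FIRST(S) = {epsilon, else, print, true}.
FIRST(F): from F->R we get {epsilon, num}; from F->true num we get {true}. So FIRST(F) = {epsilon, num, true}.
FOLLOW(S) includes $ since S is the start symbol.
FOLLOW(S): in R->num S print J, S is followed by print J with FIRST {print}. Thus FOLLOW(S) = {$, print}.
FOLLOW(F): in J->print if F if, F is followed by if with FIRST {if}. Thus FOLLOW(F) = {if}.
FOLLOW(R): in F->R, the suffix after R is empty, so FOLLOW(R) ⊇ FOLLOW(F) = {if}. Thus FOLLOW(R) = {if}.
FOLLOW(J): in S->J, the suffix after J is empty, so FOLLOW(J) ⊇ FOLLOW(S) = {$, print}; in R->num S print J, the suffix after J is empty, so FOLLOW(J) ⊇ FOLLOW(R) = {if}. Thus FOLLOW(J) = {$, if, print}.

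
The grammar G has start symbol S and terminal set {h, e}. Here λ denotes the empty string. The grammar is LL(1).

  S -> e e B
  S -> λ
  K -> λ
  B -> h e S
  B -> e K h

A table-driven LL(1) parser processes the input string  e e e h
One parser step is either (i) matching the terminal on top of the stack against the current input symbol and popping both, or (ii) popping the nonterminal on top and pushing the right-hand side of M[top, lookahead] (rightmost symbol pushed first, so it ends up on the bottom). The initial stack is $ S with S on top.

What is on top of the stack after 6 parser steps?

step 1: stack=$ S  input=e e e h $  — expand S -> e e B
step 2: stack=$ B e e  input=e e e h $  — match e
step 3: stack=$ B e  input=e e h $  — match e
step 4: stack=$ B  input=e h $  — expand B -> e K h
step 5: stack=$ h K e  input=e h $  — match e
step 6: stack=$ h K  input=h $  — expand K -> λ
Stack after step 6: $ h (top = h).

h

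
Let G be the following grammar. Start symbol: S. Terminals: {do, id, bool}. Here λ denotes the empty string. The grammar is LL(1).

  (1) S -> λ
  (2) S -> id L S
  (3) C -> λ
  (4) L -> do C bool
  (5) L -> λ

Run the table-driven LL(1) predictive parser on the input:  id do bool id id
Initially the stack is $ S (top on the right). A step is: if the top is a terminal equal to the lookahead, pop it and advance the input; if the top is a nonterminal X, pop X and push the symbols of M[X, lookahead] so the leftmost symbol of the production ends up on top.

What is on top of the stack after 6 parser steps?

     Stack          Input               Action
  1  $ S            id do bool id id $  expand S -> id L S
  2  $ S L id       id do bool id id $  match id
  3  $ S L          do bool id id $     expand L -> do C bool
  4  $ S bool C do  do bool id id $     match do
  5  $ S bool C     bool id id $        expand C -> λ
  6  $ S bool       bool id id $        match bool
Stack after step 6: $ S (top = S).

S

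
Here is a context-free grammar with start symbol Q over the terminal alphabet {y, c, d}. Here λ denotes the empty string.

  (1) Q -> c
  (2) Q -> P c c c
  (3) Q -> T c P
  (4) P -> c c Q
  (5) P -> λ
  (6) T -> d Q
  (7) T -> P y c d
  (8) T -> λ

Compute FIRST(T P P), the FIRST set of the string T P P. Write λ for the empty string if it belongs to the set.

{λ, c, d, y}

FIRST(P): from P->c c Q we get {c}; from P->λ we get {λ}. So FIRST(P) = {λ, c}.
FIRST(T): from T->d Q we get {d}; from T->P y c d we get {c, y}; from T->λ we get {λ}. So FIRST(T) = {λ, c, d, y}.
FIRST(Q): from Q->c we get {c}; from Q->P c c c we get {c}; from Q->T c P we get {c, d, y}. So FIRST(Q) = {c, d, y}.
FIRST(T P P): take FIRST of each symbol in turn, carrying on past any symbol whose FIRST contains λ; result {λ, c, d, y}.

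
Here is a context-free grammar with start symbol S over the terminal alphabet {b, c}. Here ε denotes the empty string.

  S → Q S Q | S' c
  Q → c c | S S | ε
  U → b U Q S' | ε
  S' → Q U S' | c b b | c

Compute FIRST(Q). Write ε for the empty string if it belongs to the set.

FIRST(U): from U→b U Q S' we get {b}; from U→ε we get {ε}. So FIRST(U) = {ε, b}.
FIRST(S): from S→Q S Q we get {b, c}; from S→S' c we get {b, c}. So FIRST(S) = {b, c}.
FIRST(Q): from Q→c c we get {c}; from Q→S S we get {b, c}; from Q→ε we get {ε}. So FIRST(Q) = {ε, b, c}.
FIRST(S'): from S'→Q U S' we get {b, c}; from S'→c b b we get {c}; from S'→c we get {c}. So FIRST(S') = {b, c}.

{ε, b, c}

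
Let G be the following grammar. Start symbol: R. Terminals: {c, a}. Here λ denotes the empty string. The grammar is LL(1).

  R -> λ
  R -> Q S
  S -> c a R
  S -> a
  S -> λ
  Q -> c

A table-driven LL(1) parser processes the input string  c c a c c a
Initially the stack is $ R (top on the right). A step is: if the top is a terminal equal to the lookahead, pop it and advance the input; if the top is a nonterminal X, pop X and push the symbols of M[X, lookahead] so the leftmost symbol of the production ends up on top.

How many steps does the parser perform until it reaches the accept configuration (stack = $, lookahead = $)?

13

      Stack    Input          Action
   1  $ R      c c a c c a $  expand R -> Q S
   2  $ S Q    c c a c c a $  expand Q -> c
   3  $ S c    c c a c c a $  match c
   4  $ S      c a c c a $    expand S -> c a R
   5  $ R a c  c a c c a $    match c
   6  $ R a    a c c a $      match a
   7  $ R      c c a $        expand R -> Q S
   8  $ S Q    c c a $        expand Q -> c
   9  $ S c    c c a $        match c
  10  $ S      c a $          expand S -> c a R
  11  $ R a c  c a $          match c
  12  $ R a    a $            match a
  13  $ R      $              expand R -> λ
Accept reached after 13 steps.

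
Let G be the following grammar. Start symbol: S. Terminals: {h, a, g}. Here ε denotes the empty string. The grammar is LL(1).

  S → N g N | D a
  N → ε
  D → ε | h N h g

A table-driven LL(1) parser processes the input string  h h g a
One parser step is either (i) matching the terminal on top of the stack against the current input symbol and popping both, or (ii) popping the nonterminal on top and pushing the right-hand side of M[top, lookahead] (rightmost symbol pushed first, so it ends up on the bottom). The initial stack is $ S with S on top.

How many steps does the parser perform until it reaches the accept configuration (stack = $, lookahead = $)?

7

     Stack        Input      Action
  1  $ S          h h g a $  expand S → D a
  2  $ a D        h h g a $  expand D → h N h g
  3  $ a g h N h  h h g a $  match h
  4  $ a g h N    h g a $    expand N → ε
  5  $ a g h      h g a $    match h
  6  $ a g        g a $      match g
  7  $ a          a $        match a
Accept reached after 7 steps.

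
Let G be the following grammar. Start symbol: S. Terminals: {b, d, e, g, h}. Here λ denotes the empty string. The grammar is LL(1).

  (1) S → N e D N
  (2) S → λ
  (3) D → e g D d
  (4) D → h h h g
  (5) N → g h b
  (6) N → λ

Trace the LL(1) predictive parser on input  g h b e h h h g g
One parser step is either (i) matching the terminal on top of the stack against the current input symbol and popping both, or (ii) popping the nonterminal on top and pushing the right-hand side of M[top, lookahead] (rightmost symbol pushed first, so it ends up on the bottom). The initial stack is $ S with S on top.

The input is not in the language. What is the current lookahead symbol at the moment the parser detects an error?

$

step 1: stack=$ S  input=g h b e h h h g g $  — expand S → N e D N
step 2: stack=$ N D e N  input=g h b e h h h g g $  — expand N → g h b
step 3: stack=$ N D e b h g  input=g h b e h h h g g $  — match g
step 4: stack=$ N D e b h  input=h b e h h h g g $  — match h
step 5: stack=$ N D e b  input=b e h h h g g $  — match b
step 6: stack=$ N D e  input=e h h h g g $  — match e
step 7: stack=$ N D  input=h h h g g $  — expand D → h h h g
step 8: stack=$ N g h h h  input=h h h g g $  — match h
step 9: stack=$ N g h h  input=h h g g $  — match h
step 10: stack=$ N g h  input=h g g $  — match h
step 11: stack=$ N g  input=g g $  — match g
step 12: stack=$ N  input=g $  — expand N → g h b
step 13: stack=$ b h g  input=g $  — match g
step 14: stack=$ b h  input=$  — error: top is terminal h but lookahead is $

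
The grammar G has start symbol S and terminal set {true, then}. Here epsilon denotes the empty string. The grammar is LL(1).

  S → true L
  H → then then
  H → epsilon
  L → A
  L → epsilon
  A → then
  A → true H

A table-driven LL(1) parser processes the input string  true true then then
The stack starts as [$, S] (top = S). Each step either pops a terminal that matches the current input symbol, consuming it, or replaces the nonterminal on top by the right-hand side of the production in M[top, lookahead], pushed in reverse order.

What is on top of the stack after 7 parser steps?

then

step 1: stack=$ S  input=true true then then $  — expand S → true L
step 2: stack=$ L true  input=true true then then $  — match true
step 3: stack=$ L  input=true then then $  — expand L → A
step 4: stack=$ A  input=true then then $  — expand A → true H
step 5: stack=$ H true  input=true then then $  — match true
step 6: stack=$ H  input=then then $  — expand H → then then
step 7: stack=$ then then  input=then then $  — match then
Stack after step 7: $ then (top = then).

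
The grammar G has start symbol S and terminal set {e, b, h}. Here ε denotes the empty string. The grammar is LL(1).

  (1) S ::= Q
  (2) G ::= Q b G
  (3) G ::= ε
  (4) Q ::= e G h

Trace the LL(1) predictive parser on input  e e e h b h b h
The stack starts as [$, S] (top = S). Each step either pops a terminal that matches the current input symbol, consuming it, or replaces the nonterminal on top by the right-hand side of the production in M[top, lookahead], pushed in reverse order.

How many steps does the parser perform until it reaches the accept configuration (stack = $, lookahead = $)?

      Stack                Input              Action
   1  $ S                  e e e h b h b h $  expand S ::= Q
   2  $ Q                  e e e h b h b h $  expand Q ::= e G h
   3  $ h G e              e e e h b h b h $  match e
   4  $ h G                e e h b h b h $    expand G ::= Q b G
   5  $ h G b Q            e e h b h b h $    expand Q ::= e G h
   6  $ h G b h G e        e e h b h b h $    match e
   7  $ h G b h G          e h b h b h $      expand G ::= Q b G
   8  $ h G b h G b Q      e h b h b h $      expand Q ::= e G h
   9  $ h G b h G b h G e  e h b h b h $      match e
  10  $ h G b h G b h G    h b h b h $        expand G ::= ε
  11  $ h G b h G b h      h b h b h $        match h
  12  $ h G b h G b        b h b h $          match b
  13  $ h G b h G          h b h $            expand G ::= ε
  14  $ h G b h            h b h $            match h
  15  $ h G b              b h $              match b
  16  $ h G                h $                expand G ::= ε
  17  $ h                  h $                match h
Accept reached after 17 steps.

17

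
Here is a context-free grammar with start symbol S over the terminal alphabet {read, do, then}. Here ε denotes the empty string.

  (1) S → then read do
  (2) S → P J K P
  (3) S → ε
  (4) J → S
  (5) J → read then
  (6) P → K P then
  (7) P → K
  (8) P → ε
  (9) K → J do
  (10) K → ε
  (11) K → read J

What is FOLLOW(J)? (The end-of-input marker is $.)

{$, do, read, then}

FIRST(S) = {ε, do, read, then}  (via P J K P)
FIRST(J) = {ε, do, read, then}  (via S)
FIRST(K) = {ε, do, read, then}  (via J do)
FIRST(P) = {ε, do, read, then}  (via K P then, K)
FOLLOW(S) includes $ since S is the start symbol.
FOLLOW(S): in J→S, the suffix after S is empty, so FOLLOW(S) ⊇ FOLLOW(J) = {$, do, read, then}. Thus FOLLOW(S) = {$, do, read, then}.
FOLLOW(P): in S→P J K P (occurrence 1), P is followed by J K P with FIRST {ε, do, read, then}; in S→P J K P (occurrence 1), the suffix after P is nullable, so FOLLOW(P) ⊇ FOLLOW(S) = {$, do, read, then}; in S→P J K P (occurrence 2), the suffix after P is empty, so FOLLOW(P) ⊇ FOLLOW(S) = {$, do, read, then}; in P→K P then, P is followed by then with FIRST {then}. Thus FOLLOW(P) = {$, do, read, then}.
FOLLOW(K): in S→P J K P, K is followed by P with FIRST {ε, do, read, then}; in S→P J K P, the suffix after K is nullable, so FOLLOW(K) ⊇ FOLLOW(S) = {$, do, read, then}; in P→K P then, K is followed by P then with FIRST {do, read, then}; in P→K, the suffix after K is empty, so FOLLOW(K) ⊇ FOLLOW(P) = {$, do, read, then}. Thus FOLLOW(K) = {$, do, read, then}.
FOLLOW(J): in S→P J K P, J is followed by K P with FIRST {ε, do, read, then}; in S→P J K P, the suffix after J is nullable, so FOLLOW(J) ⊇ FOLLOW(S) = {$, do, read, then}; in K→J do, J is followed by do with FIRST {do}; in K→read J, the suffix after J is empty, so FOLLOW(J) ⊇ FOLLOW(K) = {$, do, read, then}. Thus FOLLOW(J) = {$, do, read, then}.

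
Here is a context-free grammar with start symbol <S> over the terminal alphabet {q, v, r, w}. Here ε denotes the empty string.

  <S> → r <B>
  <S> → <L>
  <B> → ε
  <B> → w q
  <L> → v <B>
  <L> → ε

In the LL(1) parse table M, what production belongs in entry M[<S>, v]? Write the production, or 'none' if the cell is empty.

FIRST(<B>) = {ε, w}
FIRST(<L>) = {ε, v}
FIRST(<S>) = {ε, r, v}  (via <L>)
FOLLOW(<S>) includes $ since <S> is the start symbol.
FOLLOW(<S>): <S> appears on no right-hand side. Thus FOLLOW(<S>) = {$}.
For <S> → r <B>: FIRST(r <B>) = {r}, so it goes in M[<S>, t] for t ∈ {r}.
For <S> → <L>: FIRST(<L>) = {ε, v}, so it goes in M[<S>, t] for t ∈ {v}; since ε ∈ FIRST, also for every t ∈ FOLLOW(<S>) = {$}.

<S> → <L>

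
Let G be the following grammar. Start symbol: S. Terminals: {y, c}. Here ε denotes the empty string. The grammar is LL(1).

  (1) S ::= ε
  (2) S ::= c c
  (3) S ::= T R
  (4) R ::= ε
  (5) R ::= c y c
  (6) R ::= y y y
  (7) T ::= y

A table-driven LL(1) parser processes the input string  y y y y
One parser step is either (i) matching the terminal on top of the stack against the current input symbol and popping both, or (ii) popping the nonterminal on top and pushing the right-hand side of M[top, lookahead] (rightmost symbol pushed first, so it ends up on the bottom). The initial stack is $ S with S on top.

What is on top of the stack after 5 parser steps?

y

     Stack    Input      Action
  1  $ S      y y y y $  expand S ::= T R
  2  $ R T    y y y y $  expand T ::= y
  3  $ R y    y y y y $  match y
  4  $ R      y y y $    expand R ::= y y y
  5  $ y y y  y y y $    match y
Stack after step 5: $ y y (top = y).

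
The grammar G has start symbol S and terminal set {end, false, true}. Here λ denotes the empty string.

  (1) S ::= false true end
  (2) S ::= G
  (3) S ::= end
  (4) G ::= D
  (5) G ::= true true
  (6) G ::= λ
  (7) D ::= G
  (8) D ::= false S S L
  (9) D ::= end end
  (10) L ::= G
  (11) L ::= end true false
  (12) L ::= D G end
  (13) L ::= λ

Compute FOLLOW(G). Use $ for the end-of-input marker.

{$, end, false, true}

FIRST(S): from S::=false true end we get {false}; from S::=G we get {λ, end, false, true}; from S::=end we get {end}. So FIRST(S) = {λ, end, false, true}.
FIRST(G): from G::=D we get {λ, end, false, true}; from G::=true true we get {true}; from G::=λ we get {λ}. So FIRST(G) = {λ, end, false, true}.
FIRST(D): from D::=G we get {λ, end, false, true}; from D::=false S S L we get {false}; from D::=end end we get {end}. So FIRST(D) = {λ, end, false, true}.
FIRST(L): from L::=G we get {λ, end, false, true}; from L::=end true false we get {end}; from L::=D G end we get {end, false, true}; from L::=λ we get {λ}. So FIRST(L) = {λ, end, false, true}.
FOLLOW(S) includes $ since S is the start symbol.
FOLLOW(S): in D::=false S S L (occurrence 1), S is followed by S L with FIRST {λ, end, false, true}; in D::=false S S L (occurrence 1), the suffix after S is nullable, so FOLLOW(S) ⊇ FOLLOW(D) = {$, end, false, true}; in D::=false S S L (occurrence 2), S is followed by L with FIRST {λ, end, false, true}; in D::=false S S L (occurrence 2), the suffix after S is nullable, so FOLLOW(S) ⊇ FOLLOW(D) = {$, end, false, true}. Thus FOLLOW(S) = {$, end, false, true}.
FOLLOW(G): in S::=G, the suffix after G is empty, so FOLLOW(G) ⊇ FOLLOW(S) = {$, end, false, true}; in D::=G, the suffix after G is empty, so FOLLOW(G) ⊇ FOLLOW(D) = {$, end, false, true}; in L::=G, the suffix after G is empty, so FOLLOW(G) ⊇ FOLLOW(L) = {$, end, false, true}; in L::=D G end, G is followed by end with FIRST {end}. Thus FOLLOW(G) = {$, end, false, true}.
FOLLOW(D): in G::=D, the suffix after D is empty, so FOLLOW(D) ⊇ FOLLOW(G) = {$, end, false, true}; in L::=D G end, D is followed by G end with FIRST {end, false, true}. Thus FOLLOW(D) = {$, end, false, true}.
FOLLOW(L): in D::=false S S L, the suffix after L is empty, so FOLLOW(L) ⊇ FOLLOW(D) = {$, end, false, true}. Thus FOLLOW(L) = {$, end, false, true}.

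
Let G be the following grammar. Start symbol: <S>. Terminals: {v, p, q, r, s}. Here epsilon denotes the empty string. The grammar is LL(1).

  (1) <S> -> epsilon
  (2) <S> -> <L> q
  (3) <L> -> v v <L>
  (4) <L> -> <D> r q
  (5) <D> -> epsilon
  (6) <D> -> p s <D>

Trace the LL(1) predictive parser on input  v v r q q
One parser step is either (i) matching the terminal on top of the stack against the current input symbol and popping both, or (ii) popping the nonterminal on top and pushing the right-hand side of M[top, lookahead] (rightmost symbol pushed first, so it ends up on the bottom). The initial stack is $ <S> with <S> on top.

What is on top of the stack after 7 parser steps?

step 1: stack=$ <S>  input=v v r q q $  — expand <S> -> <L> q
step 2: stack=$ q <L>  input=v v r q q $  — expand <L> -> v v <L>
step 3: stack=$ q <L> v v  input=v v r q q $  — match v
step 4: stack=$ q <L> v  input=v r q q $  — match v
step 5: stack=$ q <L>  input=r q q $  — expand <L> -> <D> r q
step 6: stack=$ q q r <D>  input=r q q $  — expand <D> -> epsilon
step 7: stack=$ q q r  input=r q q $  — match r
Stack after step 7: $ q q (top = q).

q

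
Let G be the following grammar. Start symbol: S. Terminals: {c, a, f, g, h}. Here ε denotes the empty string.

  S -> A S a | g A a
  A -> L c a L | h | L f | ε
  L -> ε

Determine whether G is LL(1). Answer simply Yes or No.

FIRST(S) = {c, f, g, h}
FIRST(A) = {ε, c, f, h}
FIRST(L) = {ε}
FOLLOW(S) = {$, a}
FOLLOW(A) = {a, c, f, g, h}
FOLLOW(L) = {a, c, f, g, h}
Cell M[A, c] receives both A -> L c a L and A -> ε — the grammar is not LL(1).

No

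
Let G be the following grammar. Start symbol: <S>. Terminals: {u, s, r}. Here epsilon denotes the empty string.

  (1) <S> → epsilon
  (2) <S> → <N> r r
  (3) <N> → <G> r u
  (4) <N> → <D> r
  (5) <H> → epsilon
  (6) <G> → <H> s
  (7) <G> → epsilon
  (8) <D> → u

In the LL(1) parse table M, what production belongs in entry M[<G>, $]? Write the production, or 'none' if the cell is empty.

none

FIRST(<H>): from <H>→epsilon we get {epsilon}. So FIRST(<H>) = {epsilon}.
FIRST(<D>): from <D>→u we get {u}. So FIRST(<D>) = {u}.
FIRST(<G>): from <G>→<H> s we get {s}; from <G>→epsilon we get {epsilon}. So FIRST(<G>) = {epsilon, s}.
FIRST(<N>): from <N>→<G> r u we get {r, s}; from <N>→<D> r we get {u}. So FIRST(<N>) = {r, s, u}.
FIRST(<S>): from <S>→epsilon we get {epsilon}; from <S>→<N> r r we get {r, s, u}. So FIRST(<S>) = {epsilon, r, s, u}.
FOLLOW(<S>) includes $ since <S> is the start symbol.
FOLLOW(<G>): in <N>→<G> r u, <G> is followed by r u with FIRST {r}. Thus FOLLOW(<G>) = {r}.
For <G> → <H> s: FIRST(<H> s) = {s}, so it goes in M[<G>, t] for t ∈ {s}.
For <G> → epsilon: FIRST(epsilon) = {epsilon}, so it goes in M[<G>, t] for t ∈ {}; since epsilon ∈ FIRST, also for every t ∈ FOLLOW(<G>) = {r}.
None of these place a production in M[<G>, $].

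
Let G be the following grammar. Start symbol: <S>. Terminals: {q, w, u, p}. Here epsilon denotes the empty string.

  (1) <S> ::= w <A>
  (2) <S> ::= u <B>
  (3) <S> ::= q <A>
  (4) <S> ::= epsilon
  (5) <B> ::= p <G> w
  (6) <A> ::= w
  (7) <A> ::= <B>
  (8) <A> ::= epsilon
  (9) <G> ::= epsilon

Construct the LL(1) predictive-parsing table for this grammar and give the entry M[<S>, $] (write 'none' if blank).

<S> ::= epsilon

FIRST(<S>) = {epsilon, q, u, w}
FIRST(<B>) = {p}
FIRST(<G>) = {epsilon}
FIRST(<A>) = {epsilon, p, w}  (via <B>)
FOLLOW(<S>) includes $ since <S> is the start symbol.
FOLLOW(<S>): <S> appears on no right-hand side. Thus FOLLOW(<S>) = {$}.
For <S> ::= w <A>: FIRST(w <A>) = {w}, so it goes in M[<S>, t] for t ∈ {w}.
For <S> ::= u <B>: FIRST(u <B>) = {u}, so it goes in M[<S>, t] for t ∈ {u}.
For <S> ::= q <A>: FIRST(q <A>) = {q}, so it goes in M[<S>, t] for t ∈ {q}.
For <S> ::= epsilon: FIRST(epsilon) = {epsilon}, so it goes in M[<S>, t] for t ∈ {}; since epsilon ∈ FIRST, also for every t ∈ FOLLOW(<S>) = {$}.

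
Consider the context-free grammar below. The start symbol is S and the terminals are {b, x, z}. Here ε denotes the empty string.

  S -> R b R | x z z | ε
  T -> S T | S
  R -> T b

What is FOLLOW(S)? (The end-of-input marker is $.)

FIRST(S): from S->R b R we get {b, x}; from S->x z z we get {x}; from S->ε we get {ε}. So FIRST(S) = {ε, b, x}.
FIRST(T): from T->S T we get {ε, b, x}; from T->S we get {ε, b, x}. So FIRST(T) = {ε, b, x}.
FIRST(R): from R->T b we get {b, x}. So FIRST(R) = {b, x}.
FOLLOW(S) includes $ since S is the start symbol.
FOLLOW(T): in T->S T, the suffix after T is empty (adds nothing new); in R->T b, T is followed by b with FIRST {b}. Thus FOLLOW(T) = {b}.
FOLLOW(S): in T->S T, S is followed by T with FIRST {ε, b, x}; in T->S T, the suffix after S is nullable, so FOLLOW(S) ⊇ FOLLOW(T) = {b}; in T->S, the suffix after S is empty, so FOLLOW(S) ⊇ FOLLOW(T) = {b}. Thus FOLLOW(S) = {$, b, x}.
FOLLOW(R): in S->R b R (occurrence 1), R is followed by b R with FIRST {b}; in S->R b R (occurrence 2), the suffix after R is empty, so FOLLOW(R) ⊇ FOLLOW(S) = {$, b, x}. Thus FOLLOW(R) = {$, b, x}.

{$, b, x}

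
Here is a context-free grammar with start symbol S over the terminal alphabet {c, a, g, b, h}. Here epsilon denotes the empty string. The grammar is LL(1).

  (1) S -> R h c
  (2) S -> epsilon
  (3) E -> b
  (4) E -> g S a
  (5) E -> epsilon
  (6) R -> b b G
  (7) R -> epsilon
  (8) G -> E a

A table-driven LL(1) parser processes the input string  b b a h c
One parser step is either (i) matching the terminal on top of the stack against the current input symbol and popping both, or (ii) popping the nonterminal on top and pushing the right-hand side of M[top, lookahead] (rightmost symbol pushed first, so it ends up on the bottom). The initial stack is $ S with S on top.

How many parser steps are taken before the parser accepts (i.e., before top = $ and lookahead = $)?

step 1: stack=$ S  input=b b a h c $  — expand S -> R h c
step 2: stack=$ c h R  input=b b a h c $  — expand R -> b b G
step 3: stack=$ c h G b b  input=b b a h c $  — match b
step 4: stack=$ c h G b  input=b a h c $  — match b
step 5: stack=$ c h G  input=a h c $  — expand G -> E a
step 6: stack=$ c h a E  input=a h c $  — expand E -> epsilon
step 7: stack=$ c h a  input=a h c $  — match a
step 8: stack=$ c h  input=h c $  — match h
step 9: stack=$ c  input=c $  — match c
Accept reached after 9 steps.

9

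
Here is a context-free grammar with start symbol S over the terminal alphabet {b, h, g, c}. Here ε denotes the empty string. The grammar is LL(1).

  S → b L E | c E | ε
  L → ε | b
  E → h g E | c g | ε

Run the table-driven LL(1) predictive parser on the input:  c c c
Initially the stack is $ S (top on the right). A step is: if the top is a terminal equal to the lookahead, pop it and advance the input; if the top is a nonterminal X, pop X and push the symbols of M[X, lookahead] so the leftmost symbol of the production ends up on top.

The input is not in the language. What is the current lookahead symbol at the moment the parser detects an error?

step 1: stack=$ S  input=c c c $  — expand S → c E
step 2: stack=$ E c  input=c c c $  — match c
step 3: stack=$ E  input=c c $  — expand E → c g
step 4: stack=$ g c  input=c c $  — match c
step 5: stack=$ g  input=c $  — error: top is terminal g but lookahead is c

c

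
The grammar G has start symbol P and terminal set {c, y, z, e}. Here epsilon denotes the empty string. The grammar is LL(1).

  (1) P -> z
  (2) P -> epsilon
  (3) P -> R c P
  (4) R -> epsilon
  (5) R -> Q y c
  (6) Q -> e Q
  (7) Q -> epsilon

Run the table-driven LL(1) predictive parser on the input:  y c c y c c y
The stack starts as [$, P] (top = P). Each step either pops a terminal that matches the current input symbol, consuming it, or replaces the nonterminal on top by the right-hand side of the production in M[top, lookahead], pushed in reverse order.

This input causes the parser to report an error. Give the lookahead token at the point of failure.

      Stack        Input            Action
   1  $ P          y c c y c c y $  expand P -> R c P
   2  $ P c R      y c c y c c y $  expand R -> Q y c
   3  $ P c c y Q  y c c y c c y $  expand Q -> epsilon
   4  $ P c c y    y c c y c c y $  match y
   5  $ P c c      c c y c c y $    match c
   6  $ P c        c y c c y $      match c
   7  $ P          y c c y $        expand P -> R c P
   8  $ P c R      y c c y $        expand R -> Q y c
   9  $ P c c y Q  y c c y $        expand Q -> epsilon
  10  $ P c c y    y c c y $        match y
  11  $ P c c      c c y $          match c
  12  $ P c        c y $            match c
  13  $ P          y $              expand P -> R c P
  14  $ P c R      y $              expand R -> Q y c
  15  $ P c c y Q  y $              expand Q -> epsilon
  16  $ P c c y    y $              match y
  17  $ P c c      $                error: top is terminal c but lookahead is $

$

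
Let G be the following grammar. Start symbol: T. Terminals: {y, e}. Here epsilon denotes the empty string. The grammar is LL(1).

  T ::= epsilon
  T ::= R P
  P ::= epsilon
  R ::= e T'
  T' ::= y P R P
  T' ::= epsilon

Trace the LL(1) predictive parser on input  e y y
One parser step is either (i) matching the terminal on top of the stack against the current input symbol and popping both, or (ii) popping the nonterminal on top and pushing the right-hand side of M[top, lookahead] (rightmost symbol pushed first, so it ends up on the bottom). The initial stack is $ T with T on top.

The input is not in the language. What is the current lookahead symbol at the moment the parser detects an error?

y

     Stack        Input    Action
  1  $ T          e y y $  expand T ::= R P
  2  $ P R        e y y $  expand R ::= e T'
  3  $ P T' e     e y y $  match e
  4  $ P T'       y y $    expand T' ::= y P R P
  5  $ P P R P y  y y $    match y
  6  $ P P R P    y $      error: M[P, y] is empty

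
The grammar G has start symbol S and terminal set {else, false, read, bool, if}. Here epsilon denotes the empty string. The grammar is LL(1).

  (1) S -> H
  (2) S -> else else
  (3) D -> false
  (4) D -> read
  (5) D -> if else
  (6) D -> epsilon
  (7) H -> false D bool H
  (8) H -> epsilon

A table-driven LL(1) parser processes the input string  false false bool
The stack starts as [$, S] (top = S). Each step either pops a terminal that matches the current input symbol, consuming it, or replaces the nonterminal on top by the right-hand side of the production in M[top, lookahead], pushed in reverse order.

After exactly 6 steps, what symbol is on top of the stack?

H

     Stack             Input               Action
  1  $ S               false false bool $  expand S -> H
  2  $ H               false false bool $  expand H -> false D bool H
  3  $ H bool D false  false false bool $  match false
  4  $ H bool D        false bool $        expand D -> false
  5  $ H bool false    false bool $        match false
  6  $ H bool          bool $              match bool
Stack after step 6: $ H (top = H).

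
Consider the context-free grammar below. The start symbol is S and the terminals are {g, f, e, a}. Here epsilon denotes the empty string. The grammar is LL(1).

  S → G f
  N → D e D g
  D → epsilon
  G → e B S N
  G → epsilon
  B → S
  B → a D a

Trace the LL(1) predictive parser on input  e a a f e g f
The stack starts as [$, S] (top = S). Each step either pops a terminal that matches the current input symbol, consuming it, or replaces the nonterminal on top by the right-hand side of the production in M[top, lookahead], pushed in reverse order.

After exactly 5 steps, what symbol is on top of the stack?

     Stack          Input            Action
  1  $ S            e a a f e g f $  expand S → G f
  2  $ f G          e a a f e g f $  expand G → e B S N
  3  $ f N S B e    e a a f e g f $  match e
  4  $ f N S B      a a f e g f $    expand B → a D a
  5  $ f N S a D a  a a f e g f $    match a
Stack after step 5: $ f N S a D (top = D).

D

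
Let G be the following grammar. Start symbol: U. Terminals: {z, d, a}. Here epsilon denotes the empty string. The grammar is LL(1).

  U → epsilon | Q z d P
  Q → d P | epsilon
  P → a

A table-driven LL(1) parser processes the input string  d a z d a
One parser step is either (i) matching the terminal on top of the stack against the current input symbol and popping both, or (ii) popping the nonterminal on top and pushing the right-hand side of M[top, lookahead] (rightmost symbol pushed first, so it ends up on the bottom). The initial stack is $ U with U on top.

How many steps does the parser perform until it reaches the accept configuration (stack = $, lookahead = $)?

     Stack        Input        Action
  1  $ U          d a z d a $  expand U → Q z d P
  2  $ P d z Q    d a z d a $  expand Q → d P
  3  $ P d z P d  d a z d a $  match d
  4  $ P d z P    a z d a $    expand P → a
  5  $ P d z a    a z d a $    match a
  6  $ P d z      z d a $      match z
  7  $ P d        d a $        match d
  8  $ P          a $          expand P → a
  9  $ a          a $          match a
Accept reached after 9 steps.

9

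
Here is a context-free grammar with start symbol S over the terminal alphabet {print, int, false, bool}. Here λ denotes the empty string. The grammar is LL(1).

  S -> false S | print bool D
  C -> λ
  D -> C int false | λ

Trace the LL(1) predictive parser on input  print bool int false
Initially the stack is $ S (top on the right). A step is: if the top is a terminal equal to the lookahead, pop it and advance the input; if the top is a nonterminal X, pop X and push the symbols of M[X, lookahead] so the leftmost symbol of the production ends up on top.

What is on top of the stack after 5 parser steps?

int

step 1: stack=$ S  input=print bool int false $  — expand S -> print bool D
step 2: stack=$ D bool print  input=print bool int false $  — match print
step 3: stack=$ D bool  input=bool int false $  — match bool
step 4: stack=$ D  input=int false $  — expand D -> C int false
step 5: stack=$ false int C  input=int false $  — expand C -> λ
Stack after step 5: $ false int (top = int).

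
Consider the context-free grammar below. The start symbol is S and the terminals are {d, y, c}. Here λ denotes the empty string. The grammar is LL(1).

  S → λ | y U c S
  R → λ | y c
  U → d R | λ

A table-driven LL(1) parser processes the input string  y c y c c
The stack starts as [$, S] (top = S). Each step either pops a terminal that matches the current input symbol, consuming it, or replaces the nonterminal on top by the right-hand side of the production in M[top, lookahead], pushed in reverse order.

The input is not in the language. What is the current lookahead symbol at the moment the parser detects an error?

     Stack      Input        Action
  1  $ S        y c y c c $  expand S → y U c S
  2  $ S c U y  y c y c c $  match y
  3  $ S c U    c y c c $    expand U → λ
  4  $ S c      c y c c $    match c
  5  $ S        y c c $      expand S → y U c S
  6  $ S c U y  y c c $      match y
  7  $ S c U    c c $        expand U → λ
  8  $ S c      c c $        match c
  9  $ S        c $          error: M[S, c] is empty

c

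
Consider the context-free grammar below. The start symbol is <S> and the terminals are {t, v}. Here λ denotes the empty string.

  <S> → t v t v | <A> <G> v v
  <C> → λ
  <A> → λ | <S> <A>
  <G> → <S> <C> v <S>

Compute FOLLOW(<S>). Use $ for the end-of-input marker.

FIRST(<C>): from <C>→λ we get {λ}. So FIRST(<C>) = {λ}.
FIRST(<S>): from <S>→t v t v we get {t}; from <S>→<A> <G> v v we get {t}. So FIRST(<S>) = {t}.
FIRST(<A>): from <A>→λ we get {λ}; from <A>→<S> <A> we get {t}. So FIRST(<A>) = {λ, t}.
FIRST(<G>): from <G>→<S> <C> v <S> we get {t}. So FIRST(<G>) = {t}.
FOLLOW(<S>) includes $ since <S> is the start symbol.
FOLLOW(<C>): in <G>→<S> <C> v <S>, <C> is followed by v <S> with FIRST {v}. Thus FOLLOW(<C>) = {v}.
FOLLOW(<A>): in <S>→<A> <G> v v, <A> is followed by <G> v v with FIRST {t}; in <A>→<S> <A>, the suffix after <A> is empty (adds nothing new). Thus FOLLOW(<A>) = {t}.
FOLLOW(<G>): in <S>→<A> <G> v v, <G> is followed by v v with FIRST {v}. Thus FOLLOW(<G>) = {v}.
FOLLOW(<S>): in <A>→<S> <A>, <S> is followed by <A> with FIRST {λ, t}; in <A>→<S> <A>, the suffix after <S> is nullable, so FOLLOW(<S>) ⊇ FOLLOW(<A>) = {t}; in <G>→<S> <C> v <S> (occurrence 1), <S> is followed by <C> v <S> with FIRST {v}; in <G>→<S> <C> v <S> (occurrence 2), the suffix after <S> is empty, so FOLLOW(<S>) ⊇ FOLLOW(<G>) = {v}. Thus FOLLOW(<S>) = {$, t, v}.

{$, t, v}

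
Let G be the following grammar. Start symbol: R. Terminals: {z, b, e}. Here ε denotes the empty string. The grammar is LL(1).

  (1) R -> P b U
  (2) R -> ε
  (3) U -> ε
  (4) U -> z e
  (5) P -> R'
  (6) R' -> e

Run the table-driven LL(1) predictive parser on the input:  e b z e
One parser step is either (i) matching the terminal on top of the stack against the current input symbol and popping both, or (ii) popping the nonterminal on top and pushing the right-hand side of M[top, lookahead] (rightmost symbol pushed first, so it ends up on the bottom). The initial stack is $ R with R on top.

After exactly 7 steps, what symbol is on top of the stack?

     Stack     Input      Action
  1  $ R       e b z e $  expand R -> P b U
  2  $ U b P   e b z e $  expand P -> R'
  3  $ U b R'  e b z e $  expand R' -> e
  4  $ U b e   e b z e $  match e
  5  $ U b     b z e $    match b
  6  $ U       z e $      expand U -> z e
  7  $ e z     z e $      match z
Stack after step 7: $ e (top = e).

e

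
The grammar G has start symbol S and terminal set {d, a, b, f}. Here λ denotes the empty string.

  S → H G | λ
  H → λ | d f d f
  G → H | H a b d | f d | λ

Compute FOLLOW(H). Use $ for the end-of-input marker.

{$, a, d, f}

FIRST(H): from H→λ we get {λ}; from H→d f d f we get {d}. So FIRST(H) = {λ, d}.
FIRST(G): from G→H we get {λ, d}; from G→H a b d we get {a, d}; from G→f d we get {f}; from G→λ we get {λ}. So FIRST(G) = {λ, a, d, f}.
FIRST(S): from S→H G we get {λ, a, d, f}; from S→λ we get {λ}. So FIRST(S) = {λ, a, d, f}.
FOLLOW(S) includes $ since S is the start symbol.
FOLLOW(S): S appears on no right-hand side. Thus FOLLOW(S) = {$}.
FOLLOW(G): in S→H G, the suffix after G is empty, so FOLLOW(G) ⊇ FOLLOW(S) = {$}. Thus FOLLOW(G) = {$}.
FOLLOW(H): in S→H G, H is followed by G with FIRST {λ, a, d, f}; in S→H G, the suffix after H is nullable, so FOLLOW(H) ⊇ FOLLOW(S) = {$}; in G→H, the suffix after H is empty, so FOLLOW(H) ⊇ FOLLOW(G) = {$}; in G→H a b d, H is followed by a b d with FIRST {a}. Thus FOLLOW(H) = {$, a, d, f}.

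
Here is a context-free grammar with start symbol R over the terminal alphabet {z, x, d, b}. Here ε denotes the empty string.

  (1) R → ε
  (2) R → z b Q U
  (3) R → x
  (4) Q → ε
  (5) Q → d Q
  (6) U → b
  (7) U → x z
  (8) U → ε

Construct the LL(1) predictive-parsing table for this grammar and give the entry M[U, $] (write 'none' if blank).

FIRST(R) = {ε, x, z}
FIRST(Q) = {ε, d}
FIRST(U) = {ε, b, x}
FOLLOW(R) includes $ since R is the start symbol.
FOLLOW(R): R appears on no right-hand side. Thus FOLLOW(R) = {$}.
FOLLOW(U): in R→z b Q U, the suffix after U is empty, so FOLLOW(U) ⊇ FOLLOW(R) = {$}. Thus FOLLOW(U) = {$}.
For U → b: FIRST(b) = {b}, so it goes in M[U, t] for t ∈ {b}.
For U → x z: FIRST(x z) = {x}, so it goes in M[U, t] for t ∈ {x}.
For U → ε: FIRST(ε) = {ε}, so it goes in M[U, t] for t ∈ {}; since ε ∈ FIRST, also for every t ∈ FOLLOW(U) = {$}.

U → ε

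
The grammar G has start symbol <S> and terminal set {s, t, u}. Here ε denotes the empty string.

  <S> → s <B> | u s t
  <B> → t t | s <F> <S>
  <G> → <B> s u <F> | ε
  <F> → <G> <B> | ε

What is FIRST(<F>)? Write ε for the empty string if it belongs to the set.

{ε, s, t}

FIRST(<S>) = {s, u}
FIRST(<B>) = {s, t}
FIRST(<G>) = {ε, s, t}  (via <B> s u <F>)
FIRST(<F>) = {ε, s, t}  (via <G> <B>)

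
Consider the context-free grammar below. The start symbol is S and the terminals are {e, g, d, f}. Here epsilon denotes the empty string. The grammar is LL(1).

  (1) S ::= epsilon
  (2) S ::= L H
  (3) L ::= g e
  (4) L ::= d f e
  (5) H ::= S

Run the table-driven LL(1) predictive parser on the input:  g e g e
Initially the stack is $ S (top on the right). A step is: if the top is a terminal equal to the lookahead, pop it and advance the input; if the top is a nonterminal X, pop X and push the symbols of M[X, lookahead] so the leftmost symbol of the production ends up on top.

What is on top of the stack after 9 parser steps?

H

step 1: stack=$ S  input=g e g e $  — expand S ::= L H
step 2: stack=$ H L  input=g e g e $  — expand L ::= g e
step 3: stack=$ H e g  input=g e g e $  — match g
step 4: stack=$ H e  input=e g e $  — match e
step 5: stack=$ H  input=g e $  — expand H ::= S
step 6: stack=$ S  input=g e $  — expand S ::= L H
step 7: stack=$ H L  input=g e $  — expand L ::= g e
step 8: stack=$ H e g  input=g e $  — match g
step 9: stack=$ H e  input=e $  — match e
Stack after step 9: $ H (top = H).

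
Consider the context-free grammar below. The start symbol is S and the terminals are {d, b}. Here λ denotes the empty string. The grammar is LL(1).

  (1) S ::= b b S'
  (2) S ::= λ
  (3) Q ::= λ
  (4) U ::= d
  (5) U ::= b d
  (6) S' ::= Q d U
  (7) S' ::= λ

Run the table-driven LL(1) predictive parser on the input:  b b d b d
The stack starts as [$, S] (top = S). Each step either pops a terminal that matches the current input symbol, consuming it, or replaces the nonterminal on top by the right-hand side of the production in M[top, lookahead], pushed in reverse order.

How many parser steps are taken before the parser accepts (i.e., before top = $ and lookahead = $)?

     Stack     Input        Action
  1  $ S       b b d b d $  expand S ::= b b S'
  2  $ S' b b  b b d b d $  match b
  3  $ S' b    b d b d $    match b
  4  $ S'      d b d $      expand S' ::= Q d U
  5  $ U d Q   d b d $      expand Q ::= λ
  6  $ U d     d b d $      match d
  7  $ U       b d $        expand U ::= b d
  8  $ d b     b d $        match b
  9  $ d       d $          match d
Accept reached after 9 steps.

9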